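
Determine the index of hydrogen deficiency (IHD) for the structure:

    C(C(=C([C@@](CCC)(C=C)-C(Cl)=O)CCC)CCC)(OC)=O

Molecular formula from the SMILES: C17H27ClO3.
DoU = (2C + 2 + N − H − X)/2 = (2·17 + 2 + 0 − 27 − 1)/2 = 8/2 = 4.
(Structurally: 0 ring(s) + 4 π bond(s) = 4.)

4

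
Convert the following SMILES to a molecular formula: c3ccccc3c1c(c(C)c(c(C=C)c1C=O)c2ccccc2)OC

Heavy atoms from the SMILES: 23 C, 2 O.
Implicit hydrogens by atom environment:
  10 × C (aromatic): 1 H each → 10
  8 × C (aromatic): no H
  2 × C: 3 H each → 6
  2 × C: 1 H each → 2
  2 × O: no H
  1 × C: 2 H
  Total hydrogens = 20.
Molecular formula: C23H20O2

C23H20O2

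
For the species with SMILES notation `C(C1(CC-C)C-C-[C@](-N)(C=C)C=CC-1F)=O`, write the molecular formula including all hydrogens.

Heavy atoms from the SMILES: 13 C, 1 F, 1 N, 1 O.
Implicit hydrogens by atom environment:
  5 × C: 2 H each → 10
  5 × C: 1 H each → 5
  2 × C: no H
  1 × C: 3 H
  1 × F: no H
  1 × N: 2 H
  1 × O: no H
  Total hydrogens = 20.
Molecular formula: C13H20FNO

C13H20FNO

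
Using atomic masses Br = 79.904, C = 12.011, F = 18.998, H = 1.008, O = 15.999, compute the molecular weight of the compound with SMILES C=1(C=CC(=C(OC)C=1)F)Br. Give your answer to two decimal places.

205.03

Molecular formula: C7H6BrFO.
M = 1×79.904 + 7×12.011 + 1×18.998 + 6×1.008 + 1×15.999 = 205.03 g/mol.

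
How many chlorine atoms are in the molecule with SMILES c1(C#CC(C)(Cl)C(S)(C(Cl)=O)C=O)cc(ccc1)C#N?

2

The symbol for chlorine appears 2 times in the SMILES.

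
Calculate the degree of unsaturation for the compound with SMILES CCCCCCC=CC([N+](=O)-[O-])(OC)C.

2

Molecular formula from the SMILES: C11H21NO3.
DoU = (2C + 2 + N − H − X)/2 = (2·11 + 2 + 1 − 21 − 0)/2 = 4/2 = 2.
(Structurally: 0 ring(s) + 2 π bond(s) = 2.)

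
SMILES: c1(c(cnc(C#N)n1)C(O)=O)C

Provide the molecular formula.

C7H5N3O2

Heavy atoms from the SMILES: 7 C, 3 N, 2 O.
Implicit hydrogens by atom environment:
  3 × C (aromatic): no H
  2 × C: no H
  2 × N (aromatic): no H
  1 × C: 3 H
  1 × C (aromatic): 1 H
  1 × N: no H
  1 × O: 1 H
  1 × O: no H
  Total hydrogens = 5.
Molecular formula: C7H5N3O2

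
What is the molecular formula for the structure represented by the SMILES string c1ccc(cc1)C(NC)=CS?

Heavy atoms from the SMILES: 9 C, 1 N, 1 S.
Implicit hydrogens by atom environment:
  5 × C (aromatic): 1 H each → 5
  1 × C: 3 H
  1 × C: 1 H
  1 × C: no H
  1 × C (aromatic): no H
  1 × N: 1 H
  1 × S: 1 H
  Total hydrogens = 11.
Molecular formula: C9H11NS

C9H11NS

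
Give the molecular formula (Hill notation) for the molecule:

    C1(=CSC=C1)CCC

C7H10S

Heavy atoms from the SMILES: 7 C, 1 S.
Implicit hydrogens by atom environment:
  3 × C (aromatic): 1 H each → 3
  2 × C: 2 H each → 4
  1 × C: 3 H
  1 × C (aromatic): no H
  1 × S (aromatic): no H
  Total hydrogens = 10.
Molecular formula: C7H10S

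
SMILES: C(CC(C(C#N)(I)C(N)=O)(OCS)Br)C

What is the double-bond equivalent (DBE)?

3

Molecular formula from the SMILES: C8H12BrIN2O2S.
DoU = (2C + 2 + N − H − X)/2 = (2·8 + 2 + 2 − 12 − 2)/2 = 6/2 = 3.
(Structurally: 0 ring(s) + 3 π bond(s) = 3.)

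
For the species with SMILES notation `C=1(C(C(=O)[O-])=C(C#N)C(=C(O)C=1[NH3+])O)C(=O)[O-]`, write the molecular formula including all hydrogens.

C9H5N2O6-

Heavy atoms from the SMILES: 9 C, 2 N, 6 O.
Implicit hydrogens by atom environment:
  6 × C (aromatic): no H
  3 × C: no H
  2 × O: 1 H each → 2
  2 × O: no H
  2 × O (charge -1): no H
  1 × N (charge +1): 3 H
  1 × N: no H
  Total hydrogens = 5.
Net charge -1.
Molecular formula: C9H5N2O6-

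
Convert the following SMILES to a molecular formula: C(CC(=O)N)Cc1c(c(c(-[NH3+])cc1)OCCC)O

Heavy atoms from the SMILES: 13 C, 2 N, 3 O.
Implicit hydrogens by atom environment:
  5 × C: 2 H each → 10
  4 × C (aromatic): no H
  2 × C (aromatic): 1 H each → 2
  2 × O: no H
  1 × C: 3 H
  1 × C: no H
  1 × N (charge +1): 3 H
  1 × N: 2 H
  1 × O: 1 H
  Total hydrogens = 21.
Net charge +1.
Molecular formula: C13H21N2O3+

C13H21N2O3+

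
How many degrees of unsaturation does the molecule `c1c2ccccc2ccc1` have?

7

Molecular formula from the SMILES: C10H8.
DoU = (2C + 2 + N − H − X)/2 = (2·10 + 2 + 0 − 8 − 0)/2 = 14/2 = 7.
(Structurally: 2 ring(s) + 5 π bond(s) = 7.)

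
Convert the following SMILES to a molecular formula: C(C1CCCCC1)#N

C7H11N

Heavy atoms from the SMILES: 7 C, 1 N.
Implicit hydrogens by atom environment:
  5 × C: 2 H each → 10
  1 × C: 1 H
  1 × C: no H
  1 × N: no H
  Total hydrogens = 11.
Molecular formula: C7H11N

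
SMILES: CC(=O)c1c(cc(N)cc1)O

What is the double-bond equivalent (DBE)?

Molecular formula from the SMILES: C8H9NO2.
DoU = (2C + 2 + N − H − X)/2 = (2·8 + 2 + 1 − 9 − 0)/2 = 10/2 = 5.
(Structurally: 1 ring(s) + 4 π bond(s) = 5.)

5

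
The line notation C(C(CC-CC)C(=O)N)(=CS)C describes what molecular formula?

Heavy atoms from the SMILES: 9 C, 1 N, 1 O, 1 S.
Implicit hydrogens by atom environment:
  3 × C: 2 H each → 6
  2 × C: 3 H each → 6
  2 × C: 1 H each → 2
  2 × C: no H
  1 × N: 2 H
  1 × O: no H
  1 × S: 1 H
  Total hydrogens = 17.
Molecular formula: C9H17NOS

C9H17NOS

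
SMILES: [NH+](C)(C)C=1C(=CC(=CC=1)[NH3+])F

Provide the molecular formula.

Heavy atoms from the SMILES: 8 C, 1 F, 2 N.
Implicit hydrogens by atom environment:
  3 × C (aromatic): 1 H each → 3
  3 × C (aromatic): no H
  2 × C: 3 H each → 6
  1 × F: no H
  1 × N (charge +1): 3 H
  1 × N (charge +1): 1 H
  Total hydrogens = 13.
Net charge +2.
Molecular formula: [C8H13FN2]2+

[C8H13FN2]2+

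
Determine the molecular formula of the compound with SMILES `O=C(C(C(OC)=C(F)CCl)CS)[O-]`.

C7H9ClFO3S-

Heavy atoms from the SMILES: 7 C, 1 Cl, 1 F, 3 O, 1 S.
Implicit hydrogens by atom environment:
  3 × C: no H
  2 × C: 2 H each → 4
  2 × O: no H
  1 × C: 3 H
  1 × C: 1 H
  1 × Cl: no H
  1 × F: no H
  1 × O (charge -1): no H
  1 × S: 1 H
  Total hydrogens = 9.
Net charge -1.
Molecular formula: C7H9ClFO3S-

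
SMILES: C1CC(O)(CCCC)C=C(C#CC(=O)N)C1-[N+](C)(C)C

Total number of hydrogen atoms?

27

Hydrogens are implicit in SMILES; fill each atom to its normal valence:
  5 × C: 2 H each → 10
  5 × C: no H
  4 × C: 3 H each → 12
  2 × C: 1 H each → 2
  1 × N: 2 H
  1 × N (charge +1): no H
  1 × O: 1 H
  1 × O: no H
  Total hydrogens = 27.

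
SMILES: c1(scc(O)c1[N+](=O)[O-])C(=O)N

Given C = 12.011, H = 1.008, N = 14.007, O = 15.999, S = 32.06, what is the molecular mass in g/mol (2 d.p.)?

188.16

Molecular formula: C5H4N2O4S.
M = 5×12.011 + 4×1.008 + 2×14.007 + 4×15.999 + 1×32.06 = 188.16 g/mol.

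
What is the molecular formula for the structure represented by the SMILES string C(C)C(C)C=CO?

C6H12O

Heavy atoms from the SMILES: 6 C, 1 O.
Implicit hydrogens by atom environment:
  3 × C: 1 H each → 3
  2 × C: 3 H each → 6
  1 × C: 2 H
  1 × O: 1 H
  Total hydrogens = 12.
Molecular formula: C6H12O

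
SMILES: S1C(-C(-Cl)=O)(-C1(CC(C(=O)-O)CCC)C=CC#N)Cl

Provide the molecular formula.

C12H13Cl2NO3S

Heavy atoms from the SMILES: 12 C, 2 Cl, 1 N, 3 O, 1 S.
Implicit hydrogens by atom environment:
  5 × C: no H
  3 × C: 2 H each → 6
  3 × C: 1 H each → 3
  2 × Cl: no H
  2 × O: no H
  1 × C: 3 H
  1 × N: no H
  1 × O: 1 H
  1 × S: no H
  Total hydrogens = 13.
Molecular formula: C12H13Cl2NO3S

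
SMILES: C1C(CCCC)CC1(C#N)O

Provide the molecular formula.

C9H15NO

Heavy atoms from the SMILES: 9 C, 1 N, 1 O.
Implicit hydrogens by atom environment:
  5 × C: 2 H each → 10
  2 × C: no H
  1 × C: 3 H
  1 × C: 1 H
  1 × N: no H
  1 × O: 1 H
  Total hydrogens = 15.
Molecular formula: C9H15NO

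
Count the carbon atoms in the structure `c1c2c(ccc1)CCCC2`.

10

The symbol for carbon appears 10 times in the SMILES. Lowercase c denotes aromatic carbon and counts toward C.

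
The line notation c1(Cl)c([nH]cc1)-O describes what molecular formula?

Heavy atoms from the SMILES: 4 C, 1 Cl, 1 N, 1 O.
Implicit hydrogens by atom environment:
  2 × C (aromatic): 1 H each → 2
  2 × C (aromatic): no H
  1 × Cl: no H
  1 × N (aromatic): 1 H
  1 × O: 1 H
  Total hydrogens = 4.
Molecular formula: C4H4ClNO

C4H4ClNO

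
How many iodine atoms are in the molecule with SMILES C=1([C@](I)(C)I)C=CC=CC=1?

2

The symbol for iodine appears 2 times in the SMILES.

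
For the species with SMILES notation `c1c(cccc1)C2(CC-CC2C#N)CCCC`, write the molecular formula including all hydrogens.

C16H21N

Heavy atoms from the SMILES: 16 C, 1 N.
Implicit hydrogens by atom environment:
  6 × C: 2 H each → 12
  5 × C (aromatic): 1 H each → 5
  2 × C: no H
  1 × C: 3 H
  1 × C: 1 H
  1 × C (aromatic): no H
  1 × N: no H
  Total hydrogens = 21.
Molecular formula: C16H21N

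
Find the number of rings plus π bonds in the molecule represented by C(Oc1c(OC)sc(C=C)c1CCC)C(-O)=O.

5

Molecular formula from the SMILES: C12H16O4S.
DoU = (2C + 2 + N − H − X)/2 = (2·12 + 2 + 0 − 16 − 0)/2 = 10/2 = 5.
(Structurally: 1 ring(s) + 4 π bond(s) = 5.)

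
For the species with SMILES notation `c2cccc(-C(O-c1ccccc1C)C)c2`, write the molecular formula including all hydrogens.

Heavy atoms from the SMILES: 15 C, 1 O.
Implicit hydrogens by atom environment:
  9 × C (aromatic): 1 H each → 9
  3 × C (aromatic): no H
  2 × C: 3 H each → 6
  1 × C: 1 H
  1 × O: no H
  Total hydrogens = 16.
Molecular formula: C15H16O

C15H16O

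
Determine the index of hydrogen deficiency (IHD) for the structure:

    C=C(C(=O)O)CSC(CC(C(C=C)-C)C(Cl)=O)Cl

4

Molecular formula from the SMILES: C12H16Cl2O3S.
DoU = (2C + 2 + N − H − X)/2 = (2·12 + 2 + 0 − 16 − 2)/2 = 8/2 = 4.
(Structurally: 0 ring(s) + 4 π bond(s) = 4.)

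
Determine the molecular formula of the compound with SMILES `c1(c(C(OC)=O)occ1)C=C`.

Heavy atoms from the SMILES: 8 C, 3 O.
Implicit hydrogens by atom environment:
  2 × C (aromatic): 1 H each → 2
  2 × C (aromatic): no H
  2 × O: no H
  1 × C: 3 H
  1 × C: 2 H
  1 × C: 1 H
  1 × C: no H
  1 × O (aromatic): no H
  Total hydrogens = 8.
Molecular formula: C8H8O3

C8H8O3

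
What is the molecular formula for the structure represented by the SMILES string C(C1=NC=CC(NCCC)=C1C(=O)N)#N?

C10H12N4O

Heavy atoms from the SMILES: 10 C, 4 N, 1 O.
Implicit hydrogens by atom environment:
  3 × C (aromatic): no H
  2 × C: 2 H each → 4
  2 × C (aromatic): 1 H each → 2
  2 × C: no H
  1 × C: 3 H
  1 × N: 2 H
  1 × N: 1 H
  1 × N (aromatic): no H
  1 × N: no H
  1 × O: no H
  Total hydrogens = 12.
Molecular formula: C10H12N4O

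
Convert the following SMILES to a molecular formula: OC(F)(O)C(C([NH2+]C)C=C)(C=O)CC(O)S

C9H17FNO4S+

Heavy atoms from the SMILES: 9 C, 1 F, 1 N, 4 O, 1 S.
Implicit hydrogens by atom environment:
  4 × C: 1 H each → 4
  3 × O: 1 H each → 3
  2 × C: 2 H each → 4
  2 × C: no H
  1 × C: 3 H
  1 × F: no H
  1 × N (charge +1): 2 H
  1 × O: no H
  1 × S: 1 H
  Total hydrogens = 17.
Net charge +1.
Molecular formula: C9H17FNO4S+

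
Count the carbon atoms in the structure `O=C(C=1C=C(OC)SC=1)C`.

The symbol for carbon appears 7 times in the SMILES.

7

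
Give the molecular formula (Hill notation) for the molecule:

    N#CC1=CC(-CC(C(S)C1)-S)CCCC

C12H19NS2

Heavy atoms from the SMILES: 12 C, 1 N, 2 S.
Implicit hydrogens by atom environment:
  5 × C: 2 H each → 10
  4 × C: 1 H each → 4
  2 × C: no H
  2 × S: 1 H each → 2
  1 × C: 3 H
  1 × N: no H
  Total hydrogens = 19.
Molecular formula: C12H19NS2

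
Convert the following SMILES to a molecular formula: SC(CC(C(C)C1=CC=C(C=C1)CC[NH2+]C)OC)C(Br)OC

C17H29BrNO2S+

Heavy atoms from the SMILES: 1 Br, 17 C, 1 N, 2 O, 1 S.
Implicit hydrogens by atom environment:
  4 × C: 3 H each → 12
  4 × C: 1 H each → 4
  4 × C (aromatic): 1 H each → 4
  3 × C: 2 H each → 6
  2 × C (aromatic): no H
  2 × O: no H
  1 × Br: no H
  1 × N (charge +1): 2 H
  1 × S: 1 H
  Total hydrogens = 29.
Net charge +1.
Molecular formula: C17H29BrNO2S+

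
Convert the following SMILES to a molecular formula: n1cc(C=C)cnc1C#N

Heavy atoms from the SMILES: 7 C, 3 N.
Implicit hydrogens by atom environment:
  2 × C (aromatic): 1 H each → 2
  2 × C (aromatic): no H
  2 × N (aromatic): no H
  1 × C: 2 H
  1 × C: 1 H
  1 × C: no H
  1 × N: no H
  Total hydrogens = 5.
Molecular formula: C7H5N3

C7H5N3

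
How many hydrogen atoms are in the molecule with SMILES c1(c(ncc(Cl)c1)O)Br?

3

Hydrogens are implicit in SMILES; fill each atom to its normal valence:
  3 × C (aromatic): no H
  2 × C (aromatic): 1 H each → 2
  1 × Br: no H
  1 × Cl: no H
  1 × N (aromatic): no H
  1 × O: 1 H
  Total hydrogens = 3.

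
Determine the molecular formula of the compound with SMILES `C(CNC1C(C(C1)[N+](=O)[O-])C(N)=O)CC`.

Heavy atoms from the SMILES: 9 C, 3 N, 3 O.
Implicit hydrogens by atom environment:
  4 × C: 2 H each → 8
  3 × C: 1 H each → 3
  2 × O: no H
  1 × C: 3 H
  1 × C: no H
  1 × N: 2 H
  1 × N: 1 H
  1 × N (charge +1): no H
  1 × O (charge -1): no H
  Total hydrogens = 17.
Molecular formula: C9H17N3O3

C9H17N3O3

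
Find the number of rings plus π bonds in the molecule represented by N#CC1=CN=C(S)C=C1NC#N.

Molecular formula from the SMILES: C7H4N4S.
DoU = (2C + 2 + N − H − X)/2 = (2·7 + 2 + 4 − 4 − 0)/2 = 16/2 = 8.
(Structurally: 1 ring(s) + 7 π bond(s) = 8.)

8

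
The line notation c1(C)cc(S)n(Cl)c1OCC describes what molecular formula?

C7H10ClNOS

Heavy atoms from the SMILES: 7 C, 1 Cl, 1 N, 1 O, 1 S.
Implicit hydrogens by atom environment:
  3 × C (aromatic): no H
  2 × C: 3 H each → 6
  1 × C: 2 H
  1 × C (aromatic): 1 H
  1 × Cl: no H
  1 × N (aromatic): no H
  1 × O: no H
  1 × S: 1 H
  Total hydrogens = 10.
Molecular formula: C7H10ClNOS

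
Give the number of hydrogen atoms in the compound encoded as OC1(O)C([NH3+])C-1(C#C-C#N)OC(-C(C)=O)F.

10

Hydrogens are implicit in SMILES; fill each atom to its normal valence:
  6 × C: no H
  2 × C: 1 H each → 2
  2 × O: 1 H each → 2
  2 × O: no H
  1 × C: 3 H
  1 × F: no H
  1 × N (charge +1): 3 H
  1 × N: no H
  Total hydrogens = 10.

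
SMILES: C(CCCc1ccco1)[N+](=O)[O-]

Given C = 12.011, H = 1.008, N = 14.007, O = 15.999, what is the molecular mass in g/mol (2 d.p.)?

Molecular formula: C8H11NO3.
M = 8×12.011 + 11×1.008 + 1×14.007 + 3×15.999 = 169.18 g/mol.

169.18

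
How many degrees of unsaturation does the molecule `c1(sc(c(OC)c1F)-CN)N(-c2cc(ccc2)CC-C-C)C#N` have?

9

Molecular formula from the SMILES: C17H20FN3OS.
DoU = (2C + 2 + N − H − X)/2 = (2·17 + 2 + 3 − 20 − 1)/2 = 18/2 = 9.
(Structurally: 2 ring(s) + 7 π bond(s) = 9.)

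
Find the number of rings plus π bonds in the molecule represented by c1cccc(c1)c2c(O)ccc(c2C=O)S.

Molecular formula from the SMILES: C13H10O2S.
DoU = (2C + 2 + N − H − X)/2 = (2·13 + 2 + 0 − 10 − 0)/2 = 18/2 = 9.
(Structurally: 2 ring(s) + 7 π bond(s) = 9.)

9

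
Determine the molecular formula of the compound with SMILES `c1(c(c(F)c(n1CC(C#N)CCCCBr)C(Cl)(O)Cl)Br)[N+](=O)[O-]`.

Heavy atoms from the SMILES: 2 Br, 12 C, 2 Cl, 1 F, 3 N, 3 O.
Implicit hydrogens by atom environment:
  5 × C: 2 H each → 10
  4 × C (aromatic): no H
  2 × Br: no H
  2 × C: no H
  2 × Cl: no H
  1 × C: 1 H
  1 × F: no H
  1 × N (aromatic): no H
  1 × N (charge +1): no H
  1 × N: no H
  1 × O: 1 H
  1 × O: no H
  1 × O (charge -1): no H
  Total hydrogens = 12.
Molecular formula: C12H12Br2Cl2FN3O3

C12H12Br2Cl2FN3O3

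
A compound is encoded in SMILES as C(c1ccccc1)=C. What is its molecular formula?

Heavy atoms from the SMILES: 8 C.
Implicit hydrogens by atom environment:
  5 × C (aromatic): 1 H each → 5
  1 × C: 2 H
  1 × C: 1 H
  1 × C (aromatic): no H
  Total hydrogens = 8.
Molecular formula: C8H8

C8H8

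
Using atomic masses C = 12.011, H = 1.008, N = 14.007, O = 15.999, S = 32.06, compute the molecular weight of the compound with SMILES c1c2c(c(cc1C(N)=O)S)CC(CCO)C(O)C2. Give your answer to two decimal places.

Molecular formula: C13H17NO3S.
M = 13×12.011 + 17×1.008 + 1×14.007 + 3×15.999 + 1×32.06 = 267.34 g/mol.

267.34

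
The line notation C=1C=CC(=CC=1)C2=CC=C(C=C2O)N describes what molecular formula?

Heavy atoms from the SMILES: 12 C, 1 N, 1 O.
Implicit hydrogens by atom environment:
  8 × C (aromatic): 1 H each → 8
  4 × C (aromatic): no H
  1 × N: 2 H
  1 × O: 1 H
  Total hydrogens = 11.
Molecular formula: C12H11NO

C12H11NO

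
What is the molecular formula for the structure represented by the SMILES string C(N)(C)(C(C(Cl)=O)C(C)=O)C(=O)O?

Heavy atoms from the SMILES: 7 C, 1 Cl, 1 N, 4 O.
Implicit hydrogens by atom environment:
  4 × C: no H
  3 × O: no H
  2 × C: 3 H each → 6
  1 × C: 1 H
  1 × Cl: no H
  1 × N: 2 H
  1 × O: 1 H
  Total hydrogens = 10.
Molecular formula: C7H10ClNO4

C7H10ClNO4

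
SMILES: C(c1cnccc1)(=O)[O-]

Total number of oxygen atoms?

2

The symbol for oxygen appears 2 times in the SMILES.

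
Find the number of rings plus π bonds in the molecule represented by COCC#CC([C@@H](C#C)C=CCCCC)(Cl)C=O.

6

Molecular formula from the SMILES: C15H19ClO2.
DoU = (2C + 2 + N − H − X)/2 = (2·15 + 2 + 0 − 19 − 1)/2 = 12/2 = 6.
(Structurally: 0 ring(s) + 6 π bond(s) = 6.)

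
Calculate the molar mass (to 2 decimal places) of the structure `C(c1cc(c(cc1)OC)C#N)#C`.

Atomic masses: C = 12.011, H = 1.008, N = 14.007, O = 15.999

157.17

Molecular formula: C10H7NO.
M = 10×12.011 + 7×1.008 + 1×14.007 + 1×15.999 = 157.17 g/mol.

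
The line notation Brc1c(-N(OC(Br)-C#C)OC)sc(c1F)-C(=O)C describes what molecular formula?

Heavy atoms from the SMILES: 2 Br, 10 C, 1 F, 1 N, 3 O, 1 S.
Implicit hydrogens by atom environment:
  4 × C (aromatic): no H
  3 × O: no H
  2 × Br: no H
  2 × C: 3 H each → 6
  2 × C: 1 H each → 2
  2 × C: no H
  1 × F: no H
  1 × N: no H
  1 × S (aromatic): no H
  Total hydrogens = 8.
Molecular formula: C10H8Br2FNO3S

C10H8Br2FNO3S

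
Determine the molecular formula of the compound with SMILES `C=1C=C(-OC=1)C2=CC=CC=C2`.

Heavy atoms from the SMILES: 10 C, 1 O.
Implicit hydrogens by atom environment:
  8 × C (aromatic): 1 H each → 8
  2 × C (aromatic): no H
  1 × O (aromatic): no H
  Total hydrogens = 8.
Molecular formula: C10H8O

C10H8O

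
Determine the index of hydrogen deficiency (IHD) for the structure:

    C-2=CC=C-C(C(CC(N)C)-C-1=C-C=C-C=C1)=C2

8

Molecular formula from the SMILES: C16H19N.
DoU = (2C + 2 + N − H − X)/2 = (2·16 + 2 + 1 − 19 − 0)/2 = 16/2 = 8.
(Structurally: 2 ring(s) + 6 π bond(s) = 8.)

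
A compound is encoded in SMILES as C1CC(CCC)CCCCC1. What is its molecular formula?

Heavy atoms from the SMILES: 11 C.
Implicit hydrogens by atom environment:
  9 × C: 2 H each → 18
  1 × C: 3 H
  1 × C: 1 H
  Total hydrogens = 22.
Molecular formula: C11H22

C11H22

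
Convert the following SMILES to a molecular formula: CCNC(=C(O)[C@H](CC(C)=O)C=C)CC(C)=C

C14H23NO2

Heavy atoms from the SMILES: 14 C, 1 N, 2 O.
Implicit hydrogens by atom environment:
  5 × C: 2 H each → 10
  4 × C: no H
  3 × C: 3 H each → 9
  2 × C: 1 H each → 2
  1 × N: 1 H
  1 × O: 1 H
  1 × O: no H
  Total hydrogens = 23.
Molecular formula: C14H23NO2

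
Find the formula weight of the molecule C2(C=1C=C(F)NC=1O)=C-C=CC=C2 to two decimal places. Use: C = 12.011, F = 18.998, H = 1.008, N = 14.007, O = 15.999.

177.18

Molecular formula: C10H8FNO.
M = 10×12.011 + 1×18.998 + 8×1.008 + 1×14.007 + 1×15.999 = 177.18 g/mol.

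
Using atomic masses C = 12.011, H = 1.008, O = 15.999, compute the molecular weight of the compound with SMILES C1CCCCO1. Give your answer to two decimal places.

Molecular formula: C5H10O.
M = 5×12.011 + 10×1.008 + 1×15.999 = 86.13 g/mol.

86.13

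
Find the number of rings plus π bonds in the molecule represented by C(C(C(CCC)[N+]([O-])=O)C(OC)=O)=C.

3

Molecular formula from the SMILES: C9H15NO4.
DoU = (2C + 2 + N − H − X)/2 = (2·9 + 2 + 1 − 15 − 0)/2 = 6/2 = 3.
(Structurally: 0 ring(s) + 3 π bond(s) = 3.)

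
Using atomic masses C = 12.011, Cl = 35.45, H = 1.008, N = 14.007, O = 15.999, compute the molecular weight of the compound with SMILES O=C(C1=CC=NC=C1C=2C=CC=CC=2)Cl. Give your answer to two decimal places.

Molecular formula: C12H8ClNO.
M = 12×12.011 + 1×35.45 + 8×1.008 + 1×14.007 + 1×15.999 = 217.65 g/mol.

217.65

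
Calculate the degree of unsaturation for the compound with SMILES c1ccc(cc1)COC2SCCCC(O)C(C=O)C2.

Molecular formula from the SMILES: C15H20O3S.
DoU = (2C + 2 + N − H − X)/2 = (2·15 + 2 + 0 − 20 − 0)/2 = 12/2 = 6.
(Structurally: 2 ring(s) + 4 π bond(s) = 6.)

6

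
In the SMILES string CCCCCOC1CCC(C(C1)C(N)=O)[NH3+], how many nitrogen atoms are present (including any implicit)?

The symbol for nitrogen appears 2 times in the SMILES.

2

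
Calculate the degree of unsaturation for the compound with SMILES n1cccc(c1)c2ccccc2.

Molecular formula from the SMILES: C11H9N.
DoU = (2C + 2 + N − H − X)/2 = (2·11 + 2 + 1 − 9 − 0)/2 = 16/2 = 8.
(Structurally: 2 ring(s) + 6 π bond(s) = 8.)

8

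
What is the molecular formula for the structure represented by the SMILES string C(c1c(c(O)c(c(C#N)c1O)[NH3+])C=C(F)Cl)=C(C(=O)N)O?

Heavy atoms from the SMILES: 12 C, 1 Cl, 1 F, 3 N, 4 O.
Implicit hydrogens by atom environment:
  6 × C (aromatic): no H
  4 × C: no H
  3 × O: 1 H each → 3
  2 × C: 1 H each → 2
  1 × Cl: no H
  1 × F: no H
  1 × N (charge +1): 3 H
  1 × N: 2 H
  1 × N: no H
  1 × O: no H
  Total hydrogens = 10.
Net charge +1.
Molecular formula: C12H10ClFN3O4+

C12H10ClFN3O4+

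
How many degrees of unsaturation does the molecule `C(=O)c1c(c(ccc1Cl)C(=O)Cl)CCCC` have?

6

Molecular formula from the SMILES: C12H12Cl2O2.
DoU = (2C + 2 + N − H − X)/2 = (2·12 + 2 + 0 − 12 − 2)/2 = 12/2 = 6.
(Structurally: 1 ring(s) + 5 π bond(s) = 6.)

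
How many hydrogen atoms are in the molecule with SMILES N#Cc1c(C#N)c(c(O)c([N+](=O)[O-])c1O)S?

Hydrogens are implicit in SMILES; fill each atom to its normal valence:
  6 × C (aromatic): no H
  2 × C: no H
  2 × N: no H
  2 × O: 1 H each → 2
  1 × N (charge +1): no H
  1 × O: no H
  1 × O (charge -1): no H
  1 × S: 1 H
  Total hydrogens = 3.

3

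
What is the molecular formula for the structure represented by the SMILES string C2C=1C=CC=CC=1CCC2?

Heavy atoms from the SMILES: 10 C.
Implicit hydrogens by atom environment:
  4 × C: 2 H each → 8
  4 × C (aromatic): 1 H each → 4
  2 × C (aromatic): no H
  Total hydrogens = 12.
Molecular formula: C10H12

C10H12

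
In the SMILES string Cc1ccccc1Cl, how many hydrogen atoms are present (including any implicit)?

Hydrogens are implicit in SMILES; fill each atom to its normal valence:
  4 × C (aromatic): 1 H each → 4
  2 × C (aromatic): no H
  1 × C: 3 H
  1 × Cl: no H
  Total hydrogens = 7.

7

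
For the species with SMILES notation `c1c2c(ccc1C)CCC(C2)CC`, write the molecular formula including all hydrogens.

Heavy atoms from the SMILES: 13 C.
Implicit hydrogens by atom environment:
  4 × C: 2 H each → 8
  3 × C (aromatic): 1 H each → 3
  3 × C (aromatic): no H
  2 × C: 3 H each → 6
  1 × C: 1 H
  Total hydrogens = 18.
Molecular formula: C13H18

C13H18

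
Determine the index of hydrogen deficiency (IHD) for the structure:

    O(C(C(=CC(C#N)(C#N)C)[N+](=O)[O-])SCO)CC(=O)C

7

Molecular formula from the SMILES: C11H13N3O5S.
DoU = (2C + 2 + N − H − X)/2 = (2·11 + 2 + 3 − 13 − 0)/2 = 14/2 = 7.
(Structurally: 0 ring(s) + 7 π bond(s) = 7.)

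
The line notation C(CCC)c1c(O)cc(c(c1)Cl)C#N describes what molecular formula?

Heavy atoms from the SMILES: 11 C, 1 Cl, 1 N, 1 O.
Implicit hydrogens by atom environment:
  4 × C (aromatic): no H
  3 × C: 2 H each → 6
  2 × C (aromatic): 1 H each → 2
  1 × C: 3 H
  1 × C: no H
  1 × Cl: no H
  1 × N: no H
  1 × O: 1 H
  Total hydrogens = 12.
Molecular formula: C11H12ClNO

C11H12ClNO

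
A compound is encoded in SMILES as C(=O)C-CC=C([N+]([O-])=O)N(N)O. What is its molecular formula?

Heavy atoms from the SMILES: 5 C, 3 N, 4 O.
Implicit hydrogens by atom environment:
  2 × C: 2 H each → 4
  2 × C: 1 H each → 2
  2 × O: no H
  1 × C: no H
  1 × N: 2 H
  1 × N: no H
  1 × N (charge +1): no H
  1 × O: 1 H
  1 × O (charge -1): no H
  Total hydrogens = 9.
Molecular formula: C5H9N3O4

C5H9N3O4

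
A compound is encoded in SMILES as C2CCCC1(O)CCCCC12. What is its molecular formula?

Heavy atoms from the SMILES: 10 C, 1 O.
Implicit hydrogens by atom environment:
  8 × C: 2 H each → 16
  1 × C: 1 H
  1 × C: no H
  1 × O: 1 H
  Total hydrogens = 18.
Molecular formula: C10H18O

C10H18O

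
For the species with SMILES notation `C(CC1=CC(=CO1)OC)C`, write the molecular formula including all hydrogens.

Heavy atoms from the SMILES: 8 C, 2 O.
Implicit hydrogens by atom environment:
  2 × C: 3 H each → 6
  2 × C: 2 H each → 4
  2 × C (aromatic): 1 H each → 2
  2 × C (aromatic): no H
  1 × O (aromatic): no H
  1 × O: no H
  Total hydrogens = 12.
Molecular formula: C8H12O2

C8H12O2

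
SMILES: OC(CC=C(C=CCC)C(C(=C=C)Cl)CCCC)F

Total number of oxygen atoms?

The symbol for oxygen appears 1 time in the SMILES.

1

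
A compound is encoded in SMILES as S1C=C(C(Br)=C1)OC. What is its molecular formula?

C5H5BrOS

Heavy atoms from the SMILES: 1 Br, 5 C, 1 O, 1 S.
Implicit hydrogens by atom environment:
  2 × C (aromatic): 1 H each → 2
  2 × C (aromatic): no H
  1 × Br: no H
  1 × C: 3 H
  1 × O: no H
  1 × S (aromatic): no H
  Total hydrogens = 5.
Molecular formula: C5H5BrOS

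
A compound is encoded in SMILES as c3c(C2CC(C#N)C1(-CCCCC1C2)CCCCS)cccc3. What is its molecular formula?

Heavy atoms from the SMILES: 21 C, 1 N, 1 S.
Implicit hydrogens by atom environment:
  10 × C: 2 H each → 20
  5 × C (aromatic): 1 H each → 5
  3 × C: 1 H each → 3
  2 × C: no H
  1 × C (aromatic): no H
  1 × N: no H
  1 × S: 1 H
  Total hydrogens = 29.
Molecular formula: C21H29NS

C21H29NS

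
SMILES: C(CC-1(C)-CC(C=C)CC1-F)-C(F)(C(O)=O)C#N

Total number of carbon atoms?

13

The symbol for carbon appears 13 times in the SMILES.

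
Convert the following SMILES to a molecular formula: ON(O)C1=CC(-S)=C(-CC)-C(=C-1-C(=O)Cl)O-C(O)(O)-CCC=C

C14H18ClNO6S

Heavy atoms from the SMILES: 14 C, 1 Cl, 1 N, 6 O, 1 S.
Implicit hydrogens by atom environment:
  5 × C (aromatic): no H
  4 × C: 2 H each → 8
  4 × O: 1 H each → 4
  2 × C: no H
  2 × O: no H
  1 × C: 3 H
  1 × C (aromatic): 1 H
  1 × C: 1 H
  1 × Cl: no H
  1 × N: no H
  1 × S: 1 H
  Total hydrogens = 18.
Molecular formula: C14H18ClNO6S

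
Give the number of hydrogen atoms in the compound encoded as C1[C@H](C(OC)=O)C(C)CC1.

Hydrogens are implicit in SMILES; fill each atom to its normal valence:
  3 × C: 2 H each → 6
  2 × C: 3 H each → 6
  2 × C: 1 H each → 2
  2 × O: no H
  1 × C: no H
  Total hydrogens = 14.

14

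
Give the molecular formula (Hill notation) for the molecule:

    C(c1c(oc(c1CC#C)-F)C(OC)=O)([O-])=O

C10H6FO5-

Heavy atoms from the SMILES: 10 C, 1 F, 5 O.
Implicit hydrogens by atom environment:
  4 × C (aromatic): no H
  3 × C: no H
  3 × O: no H
  1 × C: 3 H
  1 × C: 2 H
  1 × C: 1 H
  1 × F: no H
  1 × O (aromatic): no H
  1 × O (charge -1): no H
  Total hydrogens = 6.
Net charge -1.
Molecular formula: C10H6FO5-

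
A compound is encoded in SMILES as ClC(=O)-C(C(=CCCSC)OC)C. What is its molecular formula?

C9H15ClO2S

Heavy atoms from the SMILES: 9 C, 1 Cl, 2 O, 1 S.
Implicit hydrogens by atom environment:
  3 × C: 3 H each → 9
  2 × C: 2 H each → 4
  2 × C: 1 H each → 2
  2 × C: no H
  2 × O: no H
  1 × Cl: no H
  1 × S: no H
  Total hydrogens = 15.
Molecular formula: C9H15ClO2S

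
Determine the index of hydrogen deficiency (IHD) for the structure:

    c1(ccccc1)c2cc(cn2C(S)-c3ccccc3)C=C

Molecular formula from the SMILES: C19H17NS.
DoU = (2C + 2 + N − H − X)/2 = (2·19 + 2 + 1 − 17 − 0)/2 = 24/2 = 12.
(Structurally: 3 ring(s) + 9 π bond(s) = 12.)

12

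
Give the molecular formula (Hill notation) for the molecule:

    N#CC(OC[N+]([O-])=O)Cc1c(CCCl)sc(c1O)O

C10H11ClN2O5S

Heavy atoms from the SMILES: 10 C, 1 Cl, 2 N, 5 O, 1 S.
Implicit hydrogens by atom environment:
  4 × C: 2 H each → 8
  4 × C (aromatic): no H
  2 × O: 1 H each → 2
  2 × O: no H
  1 × C: 1 H
  1 × C: no H
  1 × Cl: no H
  1 × N: no H
  1 × N (charge +1): no H
  1 × O (charge -1): no H
  1 × S (aromatic): no H
  Total hydrogens = 11.
Molecular formula: C10H11ClN2O5S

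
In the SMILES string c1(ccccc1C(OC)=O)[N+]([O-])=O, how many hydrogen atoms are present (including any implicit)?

Hydrogens are implicit in SMILES; fill each atom to its normal valence:
  4 × C (aromatic): 1 H each → 4
  3 × O: no H
  2 × C (aromatic): no H
  1 × C: 3 H
  1 × C: no H
  1 × N (charge +1): no H
  1 × O (charge -1): no H
  Total hydrogens = 7.

7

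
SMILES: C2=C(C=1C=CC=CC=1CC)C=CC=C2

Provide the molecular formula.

Heavy atoms from the SMILES: 14 C.
Implicit hydrogens by atom environment:
  9 × C (aromatic): 1 H each → 9
  3 × C (aromatic): no H
  1 × C: 3 H
  1 × C: 2 H
  Total hydrogens = 14.
Molecular formula: C14H14

C14H14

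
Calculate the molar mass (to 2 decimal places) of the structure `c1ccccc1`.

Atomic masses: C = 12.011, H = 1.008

78.11

Molecular formula: C6H6.
M = 6×12.011 + 6×1.008 = 78.11 g/mol.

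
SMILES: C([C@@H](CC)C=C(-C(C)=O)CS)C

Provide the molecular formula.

C10H18OS

Heavy atoms from the SMILES: 10 C, 1 O, 1 S.
Implicit hydrogens by atom environment:
  3 × C: 3 H each → 9
  3 × C: 2 H each → 6
  2 × C: 1 H each → 2
  2 × C: no H
  1 × O: no H
  1 × S: 1 H
  Total hydrogens = 18.
Molecular formula: C10H18OS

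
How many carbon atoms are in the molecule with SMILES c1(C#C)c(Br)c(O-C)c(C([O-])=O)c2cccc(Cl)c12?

The symbol for carbon appears 14 times in the SMILES. Lowercase c denotes aromatic carbon and counts toward C.

14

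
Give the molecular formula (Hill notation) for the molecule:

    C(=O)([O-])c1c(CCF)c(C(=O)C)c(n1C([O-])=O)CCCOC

[C14H16FNO6]2-

Heavy atoms from the SMILES: 14 C, 1 F, 1 N, 6 O.
Implicit hydrogens by atom environment:
  5 × C: 2 H each → 10
  4 × C (aromatic): no H
  4 × O: no H
  3 × C: no H
  2 × C: 3 H each → 6
  2 × O (charge -1): no H
  1 × F: no H
  1 × N (aromatic): no H
  Total hydrogens = 16.
Net charge -2.
Molecular formula: [C14H16FNO6]2-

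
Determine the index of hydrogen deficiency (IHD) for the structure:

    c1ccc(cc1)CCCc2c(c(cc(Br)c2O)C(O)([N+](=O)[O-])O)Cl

Molecular formula from the SMILES: C16H15BrClNO5.
DoU = (2C + 2 + N − H − X)/2 = (2·16 + 2 + 1 − 15 − 2)/2 = 18/2 = 9.
(Structurally: 2 ring(s) + 7 π bond(s) = 9.)

9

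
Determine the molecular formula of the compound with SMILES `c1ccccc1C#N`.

C7H5N

Heavy atoms from the SMILES: 7 C, 1 N.
Implicit hydrogens by atom environment:
  5 × C (aromatic): 1 H each → 5
  1 × C (aromatic): no H
  1 × C: no H
  1 × N: no H
  Total hydrogens = 5.
Molecular formula: C7H5N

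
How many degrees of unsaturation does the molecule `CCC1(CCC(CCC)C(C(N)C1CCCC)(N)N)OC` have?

1

Molecular formula from the SMILES: C17H37N3O.
DoU = (2C + 2 + N − H − X)/2 = (2·17 + 2 + 3 − 37 − 0)/2 = 2/2 = 1.
(Structurally: 1 ring(s) + 0 π bond(s) = 1.)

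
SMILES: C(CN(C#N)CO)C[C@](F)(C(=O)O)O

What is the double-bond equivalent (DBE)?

3

Molecular formula from the SMILES: C7H11FN2O4.
DoU = (2C + 2 + N − H − X)/2 = (2·7 + 2 + 2 − 11 − 1)/2 = 6/2 = 3.
(Structurally: 0 ring(s) + 3 π bond(s) = 3.)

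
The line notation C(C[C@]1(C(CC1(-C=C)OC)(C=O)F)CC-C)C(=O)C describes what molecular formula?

Heavy atoms from the SMILES: 15 C, 1 F, 3 O.
Implicit hydrogens by atom environment:
  6 × C: 2 H each → 12
  4 × C: no H
  3 × C: 3 H each → 9
  3 × O: no H
  2 × C: 1 H each → 2
  1 × F: no H
  Total hydrogens = 23.
Molecular formula: C15H23FO3

C15H23FO3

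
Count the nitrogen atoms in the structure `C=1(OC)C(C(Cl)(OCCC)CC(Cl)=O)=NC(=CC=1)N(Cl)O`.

The symbol for nitrogen appears 2 times in the SMILES.

2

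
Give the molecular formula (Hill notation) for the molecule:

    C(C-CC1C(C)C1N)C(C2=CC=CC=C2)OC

C15H23NO

Heavy atoms from the SMILES: 15 C, 1 N, 1 O.
Implicit hydrogens by atom environment:
  5 × C (aromatic): 1 H each → 5
  4 × C: 1 H each → 4
  3 × C: 2 H each → 6
  2 × C: 3 H each → 6
  1 × C (aromatic): no H
  1 × N: 2 H
  1 × O: no H
  Total hydrogens = 23.
Molecular formula: C15H23NO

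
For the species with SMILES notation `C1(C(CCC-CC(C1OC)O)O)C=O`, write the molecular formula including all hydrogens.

Heavy atoms from the SMILES: 10 C, 4 O.
Implicit hydrogens by atom environment:
  5 × C: 1 H each → 5
  4 × C: 2 H each → 8
  2 × O: 1 H each → 2
  2 × O: no H
  1 × C: 3 H
  Total hydrogens = 18.
Molecular formula: C10H18O4

C10H18O4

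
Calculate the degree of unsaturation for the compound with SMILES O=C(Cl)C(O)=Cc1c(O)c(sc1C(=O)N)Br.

Molecular formula from the SMILES: C8H5BrClNO4S.
DoU = (2C + 2 + N − H − X)/2 = (2·8 + 2 + 1 − 5 − 2)/2 = 12/2 = 6.
(Structurally: 1 ring(s) + 5 π bond(s) = 6.)

6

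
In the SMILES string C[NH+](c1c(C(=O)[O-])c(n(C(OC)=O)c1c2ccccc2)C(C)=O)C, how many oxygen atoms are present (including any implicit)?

The symbol for oxygen appears 5 times in the SMILES.

5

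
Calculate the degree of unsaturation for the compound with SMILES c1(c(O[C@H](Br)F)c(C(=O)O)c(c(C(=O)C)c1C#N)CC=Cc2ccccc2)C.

Molecular formula from the SMILES: C21H17BrFNO4.
DoU = (2C + 2 + N − H − X)/2 = (2·21 + 2 + 1 − 17 − 2)/2 = 26/2 = 13.
(Structurally: 2 ring(s) + 11 π bond(s) = 13.)

13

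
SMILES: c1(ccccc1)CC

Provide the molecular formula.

C8H10

Heavy atoms from the SMILES: 8 C.
Implicit hydrogens by atom environment:
  5 × C (aromatic): 1 H each → 5
  1 × C: 3 H
  1 × C: 2 H
  1 × C (aromatic): no H
  Total hydrogens = 10.
Molecular formula: C8H10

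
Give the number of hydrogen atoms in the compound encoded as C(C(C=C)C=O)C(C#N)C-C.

13

Hydrogens are implicit in SMILES; fill each atom to its normal valence:
  4 × C: 1 H each → 4
  3 × C: 2 H each → 6
  1 × C: 3 H
  1 × C: no H
  1 × N: no H
  1 × O: no H
  Total hydrogens = 13.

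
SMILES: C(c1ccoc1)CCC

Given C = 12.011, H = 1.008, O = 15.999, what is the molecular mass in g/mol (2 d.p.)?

124.18

Molecular formula: C8H12O.
M = 8×12.011 + 12×1.008 + 1×15.999 = 124.18 g/mol.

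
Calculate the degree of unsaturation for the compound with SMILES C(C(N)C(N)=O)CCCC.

Molecular formula from the SMILES: C7H16N2O.
DoU = (2C + 2 + N − H − X)/2 = (2·7 + 2 + 2 − 16 − 0)/2 = 2/2 = 1.
(Structurally: 0 ring(s) + 1 π bond(s) = 1.)

1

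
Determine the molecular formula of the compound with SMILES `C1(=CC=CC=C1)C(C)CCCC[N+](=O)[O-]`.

C12H17NO2

Heavy atoms from the SMILES: 12 C, 1 N, 2 O.
Implicit hydrogens by atom environment:
  5 × C (aromatic): 1 H each → 5
  4 × C: 2 H each → 8
  1 × C: 3 H
  1 × C: 1 H
  1 × C (aromatic): no H
  1 × N (charge +1): no H
  1 × O: no H
  1 × O (charge -1): no H
  Total hydrogens = 17.
Molecular formula: C12H17NO2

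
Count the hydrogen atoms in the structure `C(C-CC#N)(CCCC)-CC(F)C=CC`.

22

Hydrogens are implicit in SMILES; fill each atom to its normal valence:
  6 × C: 2 H each → 12
  4 × C: 1 H each → 4
  2 × C: 3 H each → 6
  1 × C: no H
  1 × F: no H
  1 × N: no H
  Total hydrogens = 22.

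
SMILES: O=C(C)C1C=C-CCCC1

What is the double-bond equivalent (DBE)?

3

Molecular formula from the SMILES: C9H14O.
DoU = (2C + 2 + N − H − X)/2 = (2·9 + 2 + 0 − 14 − 0)/2 = 6/2 = 3.
(Structurally: 1 ring(s) + 2 π bond(s) = 3.)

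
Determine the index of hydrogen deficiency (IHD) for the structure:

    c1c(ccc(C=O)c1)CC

Molecular formula from the SMILES: C9H10O.
DoU = (2C + 2 + N − H − X)/2 = (2·9 + 2 + 0 − 10 − 0)/2 = 10/2 = 5.
(Structurally: 1 ring(s) + 4 π bond(s) = 5.)

5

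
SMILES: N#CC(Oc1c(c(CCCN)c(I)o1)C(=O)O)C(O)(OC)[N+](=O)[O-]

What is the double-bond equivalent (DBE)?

7

Molecular formula from the SMILES: C12H14IN3O8.
DoU = (2C + 2 + N − H − X)/2 = (2·12 + 2 + 3 − 14 − 1)/2 = 14/2 = 7.
(Structurally: 1 ring(s) + 6 π bond(s) = 7.)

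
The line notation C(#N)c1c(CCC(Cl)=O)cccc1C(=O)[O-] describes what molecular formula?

Heavy atoms from the SMILES: 11 C, 1 Cl, 1 N, 3 O.
Implicit hydrogens by atom environment:
  3 × C (aromatic): 1 H each → 3
  3 × C (aromatic): no H
  3 × C: no H
  2 × C: 2 H each → 4
  2 × O: no H
  1 × Cl: no H
  1 × N: no H
  1 × O (charge -1): no H
  Total hydrogens = 7.
Net charge -1.
Molecular formula: C11H7ClNO3-

C11H7ClNO3-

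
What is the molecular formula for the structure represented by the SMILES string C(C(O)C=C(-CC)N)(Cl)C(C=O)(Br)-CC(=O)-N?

Heavy atoms from the SMILES: 1 Br, 10 C, 1 Cl, 2 N, 3 O.
Implicit hydrogens by atom environment:
  4 × C: 1 H each → 4
  3 × C: no H
  2 × C: 2 H each → 4
  2 × N: 2 H each → 4
  2 × O: no H
  1 × Br: no H
  1 × C: 3 H
  1 × Cl: no H
  1 × O: 1 H
  Total hydrogens = 16.
Molecular formula: C10H16BrClN2O3

C10H16BrClN2O3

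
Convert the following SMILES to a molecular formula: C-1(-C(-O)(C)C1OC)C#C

C7H10O2

Heavy atoms from the SMILES: 7 C, 2 O.
Implicit hydrogens by atom environment:
  3 × C: 1 H each → 3
  2 × C: 3 H each → 6
  2 × C: no H
  1 × O: 1 H
  1 × O: no H
  Total hydrogens = 10.
Molecular formula: C7H10O2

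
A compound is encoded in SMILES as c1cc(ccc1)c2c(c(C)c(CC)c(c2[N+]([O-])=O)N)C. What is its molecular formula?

Heavy atoms from the SMILES: 16 C, 2 N, 2 O.
Implicit hydrogens by atom environment:
  7 × C (aromatic): no H
  5 × C (aromatic): 1 H each → 5
  3 × C: 3 H each → 9
  1 × C: 2 H
  1 × N: 2 H
  1 × N (charge +1): no H
  1 × O: no H
  1 × O (charge -1): no H
  Total hydrogens = 18.
Molecular formula: C16H18N2O2

C16H18N2O2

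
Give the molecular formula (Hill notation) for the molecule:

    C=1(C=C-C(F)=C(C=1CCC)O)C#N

C10H10FNO

Heavy atoms from the SMILES: 10 C, 1 F, 1 N, 1 O.
Implicit hydrogens by atom environment:
  4 × C (aromatic): no H
  2 × C: 2 H each → 4
  2 × C (aromatic): 1 H each → 2
  1 × C: 3 H
  1 × C: no H
  1 × F: no H
  1 × N: no H
  1 × O: 1 H
  Total hydrogens = 10.
Molecular formula: C10H10FNO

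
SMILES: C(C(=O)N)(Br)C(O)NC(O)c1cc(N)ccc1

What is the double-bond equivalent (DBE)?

5

Molecular formula from the SMILES: C10H14BrN3O3.
DoU = (2C + 2 + N − H − X)/2 = (2·10 + 2 + 3 − 14 − 1)/2 = 10/2 = 5.
(Structurally: 1 ring(s) + 4 π bond(s) = 5.)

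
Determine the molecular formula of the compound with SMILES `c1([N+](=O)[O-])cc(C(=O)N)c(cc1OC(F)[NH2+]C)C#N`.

C10H10FN4O4+

Heavy atoms from the SMILES: 10 C, 1 F, 4 N, 4 O.
Implicit hydrogens by atom environment:
  4 × C (aromatic): no H
  3 × O: no H
  2 × C (aromatic): 1 H each → 2
  2 × C: no H
  1 × C: 3 H
  1 × C: 1 H
  1 × F: no H
  1 × N: 2 H
  1 × N (charge +1): 2 H
  1 × N (charge +1): no H
  1 × N: no H
  1 × O (charge -1): no H
  Total hydrogens = 10.
Net charge +1.
Molecular formula: C10H10FN4O4+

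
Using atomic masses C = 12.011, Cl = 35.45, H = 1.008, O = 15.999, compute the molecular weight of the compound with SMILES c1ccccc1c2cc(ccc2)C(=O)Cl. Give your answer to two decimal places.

216.66

Molecular formula: C13H9ClO.
M = 13×12.011 + 1×35.45 + 9×1.008 + 1×15.999 = 216.66 g/mol.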